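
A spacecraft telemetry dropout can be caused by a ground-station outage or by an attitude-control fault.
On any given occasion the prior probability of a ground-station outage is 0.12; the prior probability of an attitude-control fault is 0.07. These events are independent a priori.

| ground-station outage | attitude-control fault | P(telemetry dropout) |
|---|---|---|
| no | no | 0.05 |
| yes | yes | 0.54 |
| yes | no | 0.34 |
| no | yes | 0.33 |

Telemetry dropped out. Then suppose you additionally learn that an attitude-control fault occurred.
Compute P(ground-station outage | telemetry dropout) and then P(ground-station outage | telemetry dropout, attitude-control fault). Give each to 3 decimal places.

Numerator (weight on configurations with ground-station outage): 0.037944 + 0.004536 = 0.042480
Denominator P(telemetry dropout): 0.05·0.88·0.93 + 0.33·0.88·0.07 + 0.34·0.12·0.93 + 0.54·0.12·0.07 = 0.103728
P(ground-station outage | telemetry dropout) = 0.042480/0.103728 ≈ 0.410

Now condition on the additional information:
P(telemetry dropout | attitude-control fault) = 0.33·0.88 + 0.54·0.12 = 0.290400 + 0.064800 = 0.355200
Restricting to configurations with ground-station outage present: 0.54·0.12 = 0.064800.
P(ground-station outage | telemetry dropout, attitude-control fault) = 0.064800 / 0.355200 ≈ 0.182

P(ground-station outage | telemetry dropout) ≈ 0.410; P(ground-station outage | telemetry dropout, attitude-control fault) ≈ 0.182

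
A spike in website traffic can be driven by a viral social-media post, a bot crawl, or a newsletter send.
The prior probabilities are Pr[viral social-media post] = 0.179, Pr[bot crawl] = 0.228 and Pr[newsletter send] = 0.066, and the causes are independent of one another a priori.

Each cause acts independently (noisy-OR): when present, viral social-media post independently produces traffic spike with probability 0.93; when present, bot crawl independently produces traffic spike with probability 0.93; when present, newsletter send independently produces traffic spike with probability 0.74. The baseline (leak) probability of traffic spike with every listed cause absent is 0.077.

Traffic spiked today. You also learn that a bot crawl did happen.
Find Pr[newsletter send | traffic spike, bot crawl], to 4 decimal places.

Pr[newsletter send | traffic spike, bot crawl] ≈ 0.0686

Under noisy-OR, P(traffic spike | causes) = 1 − (1−0.077)·∏(1−qᵢ) over the active causes.
Enumerate the 4 (viral social-media post, newsletter send) configurations and weight by the priors:
  P(traffic spike | bot crawl) = 0.93539×0.821×0.934 + 0.983201×0.821×0.066 + 0.995477×0.179×0.934 + 0.998824×0.179×0.066
        = 0.717270 + 0.053276 + 0.166430 + 0.011800 = 0.948776
The terms with newsletter send present sum to 0.065076, so
  P(newsletter send | traffic spike, bot crawl) = 0.065076 / 0.948776 ≈ 0.0686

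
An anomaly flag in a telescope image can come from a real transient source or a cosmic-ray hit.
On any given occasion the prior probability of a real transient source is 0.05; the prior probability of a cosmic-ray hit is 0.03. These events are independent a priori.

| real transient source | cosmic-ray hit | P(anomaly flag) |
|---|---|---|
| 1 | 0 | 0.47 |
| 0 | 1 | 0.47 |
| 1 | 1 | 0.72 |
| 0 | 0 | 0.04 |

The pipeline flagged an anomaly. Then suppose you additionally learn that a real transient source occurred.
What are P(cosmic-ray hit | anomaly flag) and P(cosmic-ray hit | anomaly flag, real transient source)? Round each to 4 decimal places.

Enumerate the 4 (real transient source, cosmic-ray hit) configurations and weight by the priors:
  P(anomaly flag) = 0.04·0.95·0.97 + 0.47·0.95·0.03 + 0.47·0.05·0.97 + 0.72·0.05·0.03
        = 0.036860 + 0.013395 + 0.022795 + 0.001080 = 0.074130
Keeping only the cosmic-ray hit-present terms gives 0.014475, so
  P(cosmic-ray hit | anomaly flag) = 0.014475 / 0.074130 ≈ 0.1953

Now condition on the additional information:
P(anomaly flag | real transient source) = 0.47×0.97 + 0.72×0.03 = 0.455900 + 0.021600 = 0.477500
The cosmic-ray hit-present share is 0.72×0.03 = 0.021600.
So P(cosmic-ray hit | anomaly flag, real transient source) = 0.021600/0.477500 ≈ 0.0452.

P(cosmic-ray hit | anomaly flag) ≈ 0.1953; P(cosmic-ray hit | anomaly flag, real transient source) ≈ 0.0452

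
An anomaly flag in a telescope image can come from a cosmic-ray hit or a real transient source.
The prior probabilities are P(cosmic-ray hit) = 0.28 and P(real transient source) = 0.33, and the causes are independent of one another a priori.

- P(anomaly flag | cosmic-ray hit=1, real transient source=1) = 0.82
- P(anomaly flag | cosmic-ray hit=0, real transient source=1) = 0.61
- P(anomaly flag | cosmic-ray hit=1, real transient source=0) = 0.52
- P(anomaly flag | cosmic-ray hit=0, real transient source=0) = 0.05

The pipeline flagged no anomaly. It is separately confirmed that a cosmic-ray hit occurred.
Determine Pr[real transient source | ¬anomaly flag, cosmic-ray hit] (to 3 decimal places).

Pr[real transient source | ¬anomaly flag, cosmic-ray hit] ≈ 0.156

Weight on real transient source=true, given the evidence: 0.18*0.33 = 0.059400
Normalizer over all consistent configurations: 0.48*0.67 + 0.18*0.33 = 0.381000
P(real transient source | ¬anomaly flag, cosmic-ray hit) = 0.059400/0.381000 ≈ 0.156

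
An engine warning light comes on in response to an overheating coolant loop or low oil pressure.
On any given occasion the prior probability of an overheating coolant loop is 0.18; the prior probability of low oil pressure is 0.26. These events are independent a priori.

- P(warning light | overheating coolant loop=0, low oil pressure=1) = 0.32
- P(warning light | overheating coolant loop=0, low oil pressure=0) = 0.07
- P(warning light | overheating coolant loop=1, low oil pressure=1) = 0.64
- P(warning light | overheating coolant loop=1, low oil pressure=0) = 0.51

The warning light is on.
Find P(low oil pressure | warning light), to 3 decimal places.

P(warning light) = 0.07*0.82*0.74 + 0.32*0.82*0.26 + 0.51*0.18*0.74 + 0.64*0.18*0.26 = 0.042476 + 0.068224 + 0.067932 + 0.029952 = 0.208584
The low oil pressure-present share is 0.068224 + 0.029952 = 0.098176.
P(low oil pressure | warning light) = 0.098176 / 0.208584 ≈ 0.471

P(low oil pressure | warning light) ≈ 0.471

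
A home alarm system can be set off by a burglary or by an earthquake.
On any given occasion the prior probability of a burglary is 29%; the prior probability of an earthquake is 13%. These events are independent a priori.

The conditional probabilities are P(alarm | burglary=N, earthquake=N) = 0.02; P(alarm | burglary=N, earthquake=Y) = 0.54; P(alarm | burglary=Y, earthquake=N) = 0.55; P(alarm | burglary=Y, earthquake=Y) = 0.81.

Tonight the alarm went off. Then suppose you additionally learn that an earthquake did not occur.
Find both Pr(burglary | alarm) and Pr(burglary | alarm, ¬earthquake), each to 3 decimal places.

P(alarm) = 0.02×0.71×0.87 + 0.54×0.71×0.13 + 0.55×0.29×0.87 + 0.81×0.29×0.13 = 0.012354 + 0.049842 + 0.138765 + 0.030537 = 0.231498
The burglary-present share is 0.138765 + 0.030537 = 0.169302.
P(burglary | alarm) = 0.169302 / 0.231498 ≈ 0.731

Now condition on the additional information:
P(alarm | ¬earthquake) = 0.02*0.71 + 0.55*0.29 = 0.014200 + 0.159500 = 0.173700
Of this, 0.159500 comes from 0.55*0.29 (the burglary=true cases).
So P(burglary | alarm, ¬earthquake) = 0.159500/0.173700 ≈ 0.918.
With earthquake excluded, burglary must carry more of the explanatory weight for the alarm.

Pr(burglary | alarm) ≈ 0.731; Pr(burglary | alarm, ¬earthquake) ≈ 0.918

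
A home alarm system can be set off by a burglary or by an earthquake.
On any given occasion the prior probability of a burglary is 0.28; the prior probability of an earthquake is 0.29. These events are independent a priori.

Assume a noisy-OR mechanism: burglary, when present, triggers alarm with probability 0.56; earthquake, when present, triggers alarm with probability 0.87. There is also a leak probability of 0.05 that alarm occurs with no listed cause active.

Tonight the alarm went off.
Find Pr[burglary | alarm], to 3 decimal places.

Pr[burglary | alarm] ≈ 0.480

Under noisy-OR, P(alarm | causes) = 1 − (1−0.05)·∏(1−qᵢ) over the active causes.
Weight on burglary=true, given the evidence: 0.115702 + 0.076788 = 0.192490
The normalizing constant is 0.05*0.72*0.71 + 0.8765*0.72*0.29 + 0.582*0.28*0.71 + 0.94566*0.28*0.29 = 0.401063
Posterior = 0.192490 / 0.401063 ≈ 0.480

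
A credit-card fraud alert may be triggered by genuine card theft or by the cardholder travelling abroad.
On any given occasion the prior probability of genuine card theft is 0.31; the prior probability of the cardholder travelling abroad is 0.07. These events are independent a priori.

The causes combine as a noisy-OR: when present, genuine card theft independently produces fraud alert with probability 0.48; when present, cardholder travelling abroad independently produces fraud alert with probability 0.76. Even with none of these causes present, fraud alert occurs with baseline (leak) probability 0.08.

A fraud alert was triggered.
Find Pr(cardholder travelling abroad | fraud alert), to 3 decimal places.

Under noisy-OR, P(fraud alert | causes) = 1 − (1−0.08)·∏(1−qᵢ) over the active causes.
Enumerate the 4 (genuine card theft, cardholder travelling abroad) configurations and weight by the priors:
  P(fraud alert) = 0.08·0.69·0.93 + 0.7792·0.69·0.07 + 0.5216·0.31·0.93 + 0.885184·0.31·0.07
        = 0.051336 + 0.037635 + 0.150377 + 0.019208 = 0.258556
Configurations with cardholder travelling abroad contribute 0.056843, so
  P(cardholder travelling abroad | fraud alert) = 0.056843 / 0.258556 ≈ 0.220

Pr(cardholder travelling abroad | fraud alert) ≈ 0.220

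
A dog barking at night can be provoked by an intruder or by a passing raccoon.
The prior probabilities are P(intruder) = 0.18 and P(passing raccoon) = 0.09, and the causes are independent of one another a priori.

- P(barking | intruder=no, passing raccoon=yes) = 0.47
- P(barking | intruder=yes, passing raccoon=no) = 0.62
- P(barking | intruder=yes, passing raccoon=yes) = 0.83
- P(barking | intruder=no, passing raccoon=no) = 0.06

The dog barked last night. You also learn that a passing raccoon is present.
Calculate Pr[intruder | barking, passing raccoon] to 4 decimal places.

Numerator (weight on configurations with intruder): 0.83·0.18 = 0.149400
The normalizing constant is 0.47·0.82 + 0.83·0.18 = 0.534800
Posterior = 0.149400 / 0.534800 ≈ 0.2794

Pr[intruder | barking, passing raccoon] ≈ 0.2794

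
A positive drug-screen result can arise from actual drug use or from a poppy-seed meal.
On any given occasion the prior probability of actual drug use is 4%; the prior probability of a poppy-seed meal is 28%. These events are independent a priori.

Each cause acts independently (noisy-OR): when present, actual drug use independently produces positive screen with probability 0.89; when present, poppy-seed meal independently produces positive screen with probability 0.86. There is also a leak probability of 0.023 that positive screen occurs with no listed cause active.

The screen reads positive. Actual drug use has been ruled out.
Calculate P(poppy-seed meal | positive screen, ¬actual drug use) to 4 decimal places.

Under noisy-OR, P(positive screen | causes) = 1 − (1−0.023)·∏(1−qᵢ) over the active causes.
Weight on poppy-seed meal=true, given the evidence: 0.86322·0.28 = 0.241702
The normalizing constant is 0.023·0.72 + 0.86322·0.28 = 0.258262
P(poppy-seed meal | positive screen, ¬actual drug use) = 0.241702/0.258262 ≈ 0.9359

P(poppy-seed meal | positive screen, ¬actual drug use) ≈ 0.9359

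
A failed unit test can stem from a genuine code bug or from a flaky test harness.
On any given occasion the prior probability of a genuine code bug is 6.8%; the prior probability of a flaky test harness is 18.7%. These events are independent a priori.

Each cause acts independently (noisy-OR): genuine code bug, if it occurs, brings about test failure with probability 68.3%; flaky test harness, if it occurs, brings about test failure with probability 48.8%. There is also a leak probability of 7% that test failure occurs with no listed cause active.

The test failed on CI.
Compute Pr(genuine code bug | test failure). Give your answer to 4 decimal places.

Under noisy-OR, P(test failure | causes) = 1 − (1−0.07)·∏(1−qᵢ) over the active causes.
P(test failure) = 0.07×0.932×0.813 + 0.52384×0.932×0.187 + 0.70519×0.068×0.813 + 0.849057×0.068×0.187 = 0.053040 + 0.091297 + 0.038986 + 0.010797 = 0.194120
Of this, 0.049783 comes from 0.038986 + 0.010797 (the genuine code bug=true cases).
So P(genuine code bug | test failure) = 0.049783/0.194120 ≈ 0.2565.

Pr(genuine code bug | test failure) ≈ 0.2565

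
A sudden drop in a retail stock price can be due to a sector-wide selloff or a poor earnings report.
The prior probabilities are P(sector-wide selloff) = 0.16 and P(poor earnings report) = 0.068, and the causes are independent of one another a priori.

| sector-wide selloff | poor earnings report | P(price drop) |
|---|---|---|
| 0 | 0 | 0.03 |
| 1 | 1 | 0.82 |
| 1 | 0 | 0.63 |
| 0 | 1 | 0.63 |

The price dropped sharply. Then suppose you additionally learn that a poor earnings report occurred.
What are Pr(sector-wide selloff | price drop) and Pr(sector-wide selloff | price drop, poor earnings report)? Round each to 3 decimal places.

Sum P(price drop|·) weighted by the priors over the 4 (sector-wide selloff, poor earnings report) configurations:
  P(price drop) = 0.03×0.84×0.932 + 0.63×0.84×0.068 + 0.63×0.16×0.932 + 0.82×0.16×0.068
        = 0.023486 + 0.035986 + 0.093946 + 0.008922 = 0.162340
Configurations with sector-wide selloff contribute 0.102868, so
  P(sector-wide selloff | price drop) = 0.102868 / 0.162340 ≈ 0.634

With the extra evidence:
By total probability over both values of sector-wide selloff:
  P(price drop | poor earnings report) = 0.63×0.84 + 0.82×0.16
        = 0.529200 + 0.131200 = 0.660400
The terms with sector-wide selloff present sum to 0.131200, so
  P(sector-wide selloff | price drop, poor earnings report) = 0.131200 / 0.660400 ≈ 0.199
The drop from 0.634 to 0.199 is the explaining-away (discounting) effect.

Pr(sector-wide selloff | price drop) ≈ 0.634; Pr(sector-wide selloff | price drop, poor earnings report) ≈ 0.199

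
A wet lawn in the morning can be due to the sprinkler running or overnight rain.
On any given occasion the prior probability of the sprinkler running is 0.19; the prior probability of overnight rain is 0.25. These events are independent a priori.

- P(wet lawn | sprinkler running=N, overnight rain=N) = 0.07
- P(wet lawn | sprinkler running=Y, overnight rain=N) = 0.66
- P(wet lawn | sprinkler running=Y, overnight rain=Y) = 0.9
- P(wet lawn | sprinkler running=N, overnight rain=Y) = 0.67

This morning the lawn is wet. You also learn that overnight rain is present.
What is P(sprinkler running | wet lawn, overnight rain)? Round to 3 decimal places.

Sum P(wet lawn|·) weighted by the priors over both values of sprinkler running:
  P(wet lawn | overnight rain) = 0.67*0.81 + 0.9*0.19
        = 0.542700 + 0.171000 = 0.713700
Keeping only the sprinkler running-present terms gives 0.171000, so
  P(sprinkler running | wet lawn, overnight rain) = 0.171000 / 0.713700 ≈ 0.240

P(sprinkler running | wet lawn, overnight rain) ≈ 0.240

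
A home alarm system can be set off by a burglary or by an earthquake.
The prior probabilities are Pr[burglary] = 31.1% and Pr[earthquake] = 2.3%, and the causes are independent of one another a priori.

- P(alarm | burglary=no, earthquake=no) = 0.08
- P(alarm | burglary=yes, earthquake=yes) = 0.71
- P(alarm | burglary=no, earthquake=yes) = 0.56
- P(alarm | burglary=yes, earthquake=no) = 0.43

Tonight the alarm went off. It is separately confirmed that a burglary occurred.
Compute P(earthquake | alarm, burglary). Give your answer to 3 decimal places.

Weight on earthquake=true, given the evidence: 0.71×0.023 = 0.016330
The normalizing constant is 0.43×0.977 + 0.71×0.023 = 0.436440
Posterior = 0.016330 / 0.436440 ≈ 0.037

P(earthquake | alarm, burglary) ≈ 0.037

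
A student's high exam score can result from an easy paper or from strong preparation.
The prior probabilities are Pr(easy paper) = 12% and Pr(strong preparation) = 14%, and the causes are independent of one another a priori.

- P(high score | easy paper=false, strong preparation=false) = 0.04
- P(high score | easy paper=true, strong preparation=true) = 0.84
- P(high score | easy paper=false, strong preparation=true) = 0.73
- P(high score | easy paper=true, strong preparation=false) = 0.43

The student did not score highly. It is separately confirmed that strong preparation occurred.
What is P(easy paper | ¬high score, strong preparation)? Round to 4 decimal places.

P(easy paper | ¬high score, strong preparation) ≈ 0.0748

P(¬high score | strong preparation) = 0.27×0.88 + 0.16×0.12 = 0.237600 + 0.019200 = 0.256800
The easy paper-present share is 0.16×0.12 = 0.019200.
Hence the posterior is 0.019200/0.256800 ≈ 0.0748.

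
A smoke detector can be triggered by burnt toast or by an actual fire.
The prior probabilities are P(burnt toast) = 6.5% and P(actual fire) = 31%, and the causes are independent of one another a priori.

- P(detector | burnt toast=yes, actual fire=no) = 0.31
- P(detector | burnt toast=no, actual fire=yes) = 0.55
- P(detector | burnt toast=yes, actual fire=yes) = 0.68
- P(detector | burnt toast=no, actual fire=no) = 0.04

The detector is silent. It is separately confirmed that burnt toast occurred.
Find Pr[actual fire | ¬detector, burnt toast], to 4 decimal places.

By total probability over both values of actual fire:
  P(¬detector | burnt toast) = 0.69×0.69 + 0.32×0.31
        = 0.476100 + 0.099200 = 0.575300
The terms with actual fire present sum to 0.099200, so
  P(actual fire | ¬detector, burnt toast) = 0.099200 / 0.575300 ≈ 0.1724

Pr[actual fire | ¬detector, burnt toast] ≈ 0.1724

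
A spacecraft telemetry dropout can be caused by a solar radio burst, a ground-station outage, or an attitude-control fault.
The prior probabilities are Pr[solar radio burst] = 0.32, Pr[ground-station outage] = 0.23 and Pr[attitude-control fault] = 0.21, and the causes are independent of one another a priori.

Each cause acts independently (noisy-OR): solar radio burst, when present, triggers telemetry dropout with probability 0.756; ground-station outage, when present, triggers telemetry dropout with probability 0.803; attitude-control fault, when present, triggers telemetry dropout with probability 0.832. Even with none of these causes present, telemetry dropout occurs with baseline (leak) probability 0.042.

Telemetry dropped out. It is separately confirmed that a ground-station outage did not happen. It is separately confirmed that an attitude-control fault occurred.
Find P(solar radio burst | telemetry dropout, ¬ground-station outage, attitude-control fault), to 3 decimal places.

Under noisy-OR, P(telemetry dropout | causes) = 1 − (1−0.042)·∏(1−qᵢ) over the active causes.
P(telemetry dropout | ¬ground-station outage, attitude-control fault) = 0.839056·0.68 + 0.96073·0.32 = 0.570558 + 0.307434 = 0.877992
The solar radio burst-present share is 0.96073·0.32 = 0.307434.
So P(solar radio burst | telemetry dropout, ¬ground-station outage, attitude-control fault) = 0.307434/0.877992 ≈ 0.350.

P(solar radio burst | telemetry dropout, ¬ground-station outage, attitude-control fault) ≈ 0.350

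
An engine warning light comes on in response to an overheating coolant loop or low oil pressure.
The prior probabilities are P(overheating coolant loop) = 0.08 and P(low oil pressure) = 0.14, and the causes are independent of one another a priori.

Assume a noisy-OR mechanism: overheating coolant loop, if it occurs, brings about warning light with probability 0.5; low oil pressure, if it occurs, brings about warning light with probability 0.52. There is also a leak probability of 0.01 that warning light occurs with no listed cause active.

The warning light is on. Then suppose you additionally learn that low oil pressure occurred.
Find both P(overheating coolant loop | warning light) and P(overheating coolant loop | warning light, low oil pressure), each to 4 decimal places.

P(overheating coolant loop | warning light) ≈ 0.3644; P(overheating coolant loop | warning light, low oil pressure) ≈ 0.1122

Under noisy-OR, P(warning light | causes) = 1 − (1−0.01)·∏(1−qᵢ) over the active causes.
For the numerator, keep only overheating coolant loop=true terms: 0.034744 + 0.008539 = 0.043283
Denominator P(warning light): 0.01×0.92×0.86 + 0.5248×0.92×0.14 + 0.505×0.08×0.86 + 0.7624×0.08×0.14 = 0.118789
P(overheating coolant loop | warning light) = 0.043283/0.118789 ≈ 0.3644

Now condition on the additional information:
P(warning light | low oil pressure) = 0.5248·0.92 + 0.7624·0.08 = 0.482816 + 0.060992 = 0.543808
Restricting to configurations with overheating coolant loop present: 0.7624·0.08 = 0.060992.
Hence the posterior is 0.060992/0.543808 ≈ 0.1122.
The drop from 0.3644 to 0.1122 is the explaining-away (discounting) effect.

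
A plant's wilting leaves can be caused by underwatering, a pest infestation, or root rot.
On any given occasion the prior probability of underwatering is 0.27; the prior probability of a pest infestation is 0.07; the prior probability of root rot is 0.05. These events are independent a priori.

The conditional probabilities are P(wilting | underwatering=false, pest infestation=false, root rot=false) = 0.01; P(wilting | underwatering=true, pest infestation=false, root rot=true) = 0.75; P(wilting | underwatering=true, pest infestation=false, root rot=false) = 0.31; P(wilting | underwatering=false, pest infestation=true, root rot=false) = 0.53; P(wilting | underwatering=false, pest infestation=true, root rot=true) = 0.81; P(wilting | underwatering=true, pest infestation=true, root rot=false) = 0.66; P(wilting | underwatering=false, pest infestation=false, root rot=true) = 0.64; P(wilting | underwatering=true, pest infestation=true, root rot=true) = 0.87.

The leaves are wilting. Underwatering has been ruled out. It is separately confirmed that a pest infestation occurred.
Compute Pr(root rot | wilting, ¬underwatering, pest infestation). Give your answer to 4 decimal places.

Weight on root rot=true, given the evidence: 0.81·0.05 = 0.040500
Normalizer over all consistent configurations: 0.53·0.95 + 0.81·0.05 = 0.544000
P(root rot | wilting, ¬underwatering, pest infestation) = 0.040500/0.544000 ≈ 0.0744

Pr(root rot | wilting, ¬underwatering, pest infestation) ≈ 0.0744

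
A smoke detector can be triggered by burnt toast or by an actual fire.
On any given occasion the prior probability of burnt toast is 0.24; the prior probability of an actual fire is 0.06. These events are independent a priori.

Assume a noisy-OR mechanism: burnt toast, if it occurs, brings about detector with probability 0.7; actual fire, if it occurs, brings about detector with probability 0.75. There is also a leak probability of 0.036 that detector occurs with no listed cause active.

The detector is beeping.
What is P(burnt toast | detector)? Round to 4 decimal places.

P(burnt toast | detector) ≈ 0.7422

Under noisy-OR, P(detector | causes) = 1 − (1−0.036)·∏(1−qᵢ) over the active causes.
Numerator (weight on configurations with burnt toast): 0.160356 + 0.013359 = 0.173715
Normalizer over all consistent configurations: 0.036×0.76×0.94 + 0.759×0.76×0.06 + 0.7108×0.24×0.94 + 0.9277×0.24×0.06 = 0.234043
P(burnt toast | detector) = 0.173715/0.234043 ≈ 0.7422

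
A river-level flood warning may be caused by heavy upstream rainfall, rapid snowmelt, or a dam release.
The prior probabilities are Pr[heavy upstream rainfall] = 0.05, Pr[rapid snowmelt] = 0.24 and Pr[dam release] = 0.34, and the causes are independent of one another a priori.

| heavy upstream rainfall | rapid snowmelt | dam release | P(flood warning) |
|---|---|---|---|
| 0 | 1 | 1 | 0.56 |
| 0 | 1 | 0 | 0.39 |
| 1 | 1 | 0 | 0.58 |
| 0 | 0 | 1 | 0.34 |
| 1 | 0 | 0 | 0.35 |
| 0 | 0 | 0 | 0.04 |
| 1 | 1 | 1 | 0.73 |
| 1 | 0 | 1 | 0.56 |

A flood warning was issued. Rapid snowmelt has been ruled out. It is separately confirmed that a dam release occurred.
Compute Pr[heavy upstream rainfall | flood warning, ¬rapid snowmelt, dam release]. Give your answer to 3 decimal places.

Enumerate both values of heavy upstream rainfall and weight by the priors:
  P(flood warning | ¬rapid snowmelt, dam release) = 0.34*0.95 + 0.56*0.05
        = 0.323000 + 0.028000 = 0.351000
The terms with heavy upstream rainfall present sum to 0.028000, so
  P(heavy upstream rainfall | flood warning, ¬rapid snowmelt, dam release) = 0.028000 / 0.351000 ≈ 0.080

Pr[heavy upstream rainfall | flood warning, ¬rapid snowmelt, dam release] ≈ 0.080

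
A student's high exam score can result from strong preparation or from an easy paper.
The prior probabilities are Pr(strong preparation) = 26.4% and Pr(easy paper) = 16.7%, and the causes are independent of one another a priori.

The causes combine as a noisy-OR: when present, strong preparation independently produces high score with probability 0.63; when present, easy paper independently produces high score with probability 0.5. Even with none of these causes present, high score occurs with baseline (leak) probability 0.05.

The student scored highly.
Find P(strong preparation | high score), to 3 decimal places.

P(strong preparation | high score) ≈ 0.653

Under noisy-OR, P(high score | causes) = 1 − (1−0.05)·∏(1−qᵢ) over the active causes.
P(high score) = 0.05*0.736*0.833 + 0.525*0.736*0.167 + 0.6485*0.264*0.833 + 0.82425*0.264*0.167 = 0.030654 + 0.064529 + 0.142613 + 0.036340 = 0.274136
Restricting to configurations with strong preparation present: 0.142613 + 0.036340 = 0.178953.
So P(strong preparation | high score) = 0.178953/0.274136 ≈ 0.653.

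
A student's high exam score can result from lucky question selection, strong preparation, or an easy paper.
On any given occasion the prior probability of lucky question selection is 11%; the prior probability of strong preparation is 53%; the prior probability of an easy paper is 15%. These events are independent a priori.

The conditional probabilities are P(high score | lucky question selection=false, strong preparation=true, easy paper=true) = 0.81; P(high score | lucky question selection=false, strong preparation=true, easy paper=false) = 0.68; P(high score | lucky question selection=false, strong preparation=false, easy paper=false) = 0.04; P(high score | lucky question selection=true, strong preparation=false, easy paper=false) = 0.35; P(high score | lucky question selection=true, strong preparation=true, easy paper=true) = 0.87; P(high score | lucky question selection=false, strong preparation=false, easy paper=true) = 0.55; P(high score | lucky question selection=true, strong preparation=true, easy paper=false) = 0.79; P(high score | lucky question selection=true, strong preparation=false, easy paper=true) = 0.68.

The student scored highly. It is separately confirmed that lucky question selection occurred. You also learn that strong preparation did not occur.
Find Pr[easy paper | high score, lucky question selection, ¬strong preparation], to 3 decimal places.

Weight on easy paper=true, given the evidence: 0.68·0.15 = 0.102000
Denominator P(high score | lucky question selection, ¬strong preparation): 0.35·0.85 + 0.68·0.15 = 0.399500
P(easy paper | high score, lucky question selection, ¬strong preparation) = 0.102000/0.399500 ≈ 0.255

Pr[easy paper | high score, lucky question selection, ¬strong preparation] ≈ 0.255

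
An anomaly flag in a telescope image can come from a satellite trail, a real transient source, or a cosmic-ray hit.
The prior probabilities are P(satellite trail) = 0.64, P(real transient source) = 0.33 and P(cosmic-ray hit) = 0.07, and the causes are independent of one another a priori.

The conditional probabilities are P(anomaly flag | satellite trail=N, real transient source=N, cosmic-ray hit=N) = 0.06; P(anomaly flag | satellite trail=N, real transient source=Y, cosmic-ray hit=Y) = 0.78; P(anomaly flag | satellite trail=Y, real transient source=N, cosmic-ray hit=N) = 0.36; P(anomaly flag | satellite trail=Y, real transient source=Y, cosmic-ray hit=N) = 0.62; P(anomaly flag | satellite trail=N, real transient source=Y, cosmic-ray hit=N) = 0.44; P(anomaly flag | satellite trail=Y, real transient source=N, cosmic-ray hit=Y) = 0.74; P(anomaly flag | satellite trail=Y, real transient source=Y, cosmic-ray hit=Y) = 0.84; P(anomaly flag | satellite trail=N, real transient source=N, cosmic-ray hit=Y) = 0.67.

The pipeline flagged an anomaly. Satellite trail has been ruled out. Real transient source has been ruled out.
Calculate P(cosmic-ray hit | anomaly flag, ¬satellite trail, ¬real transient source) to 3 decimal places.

Enumerate both values of cosmic-ray hit and weight by the priors:
  P(anomaly flag | ¬satellite trail, ¬real transient source) = 0.06·0.93 + 0.67·0.07
        = 0.055800 + 0.046900 = 0.102700
Configurations with cosmic-ray hit contribute 0.046900, so
  P(cosmic-ray hit | anomaly flag, ¬satellite trail, ¬real transient source) = 0.046900 / 0.102700 ≈ 0.457

P(cosmic-ray hit | anomaly flag, ¬satellite trail, ¬real transient source) ≈ 0.457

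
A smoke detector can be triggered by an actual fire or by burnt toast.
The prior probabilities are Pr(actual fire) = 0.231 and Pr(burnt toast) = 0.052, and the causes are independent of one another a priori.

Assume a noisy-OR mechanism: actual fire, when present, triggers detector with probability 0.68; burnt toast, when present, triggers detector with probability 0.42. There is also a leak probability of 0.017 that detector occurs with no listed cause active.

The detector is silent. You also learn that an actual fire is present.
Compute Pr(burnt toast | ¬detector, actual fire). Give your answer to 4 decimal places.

Pr(burnt toast | ¬detector, actual fire) ≈ 0.0308

Under noisy-OR, P(detector | causes) = 1 − (1−0.017)·∏(1−qᵢ) over the active causes.
Enumerate both values of burnt toast and weight by the priors:
  P(¬detector | actual fire) = 0.31456·0.948 + 0.182445·0.052
        = 0.298203 + 0.009487 = 0.307690
Configurations with burnt toast contribute 0.009487, so
  P(burnt toast | ¬detector, actual fire) = 0.009487 / 0.307690 ≈ 0.0308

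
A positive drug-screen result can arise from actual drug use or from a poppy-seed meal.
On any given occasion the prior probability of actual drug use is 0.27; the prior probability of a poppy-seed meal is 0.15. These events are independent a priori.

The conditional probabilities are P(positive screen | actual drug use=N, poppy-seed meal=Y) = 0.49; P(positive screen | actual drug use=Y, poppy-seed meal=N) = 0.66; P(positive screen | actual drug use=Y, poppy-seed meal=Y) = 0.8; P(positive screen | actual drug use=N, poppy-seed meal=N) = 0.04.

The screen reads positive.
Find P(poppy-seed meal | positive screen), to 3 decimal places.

P(poppy-seed meal | positive screen) ≈ 0.328

P(positive screen) = 0.04*0.73*0.85 + 0.49*0.73*0.15 + 0.66*0.27*0.85 + 0.8*0.27*0.15 = 0.024820 + 0.053655 + 0.151470 + 0.032400 = 0.262345
Of this, 0.086055 comes from 0.053655 + 0.032400 (the poppy-seed meal=true cases).
So P(poppy-seed meal | positive screen) = 0.086055/0.262345 ≈ 0.328.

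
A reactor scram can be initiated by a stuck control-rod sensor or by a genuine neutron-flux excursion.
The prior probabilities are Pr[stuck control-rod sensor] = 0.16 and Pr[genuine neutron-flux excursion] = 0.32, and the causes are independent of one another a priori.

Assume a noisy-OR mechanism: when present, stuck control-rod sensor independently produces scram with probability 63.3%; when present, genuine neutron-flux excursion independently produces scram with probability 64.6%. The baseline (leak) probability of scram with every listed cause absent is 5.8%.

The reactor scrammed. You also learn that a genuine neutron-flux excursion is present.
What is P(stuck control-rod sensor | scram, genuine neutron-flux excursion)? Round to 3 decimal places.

P(stuck control-rod sensor | scram, genuine neutron-flux excursion) ≈ 0.201

Under noisy-OR, P(scram | causes) = 1 − (1−0.058)·∏(1−qᵢ) over the active causes.
By total probability over both values of stuck control-rod sensor:
  P(scram | genuine neutron-flux excursion) = 0.666532*0.84 + 0.877617*0.16
        = 0.559887 + 0.140419 = 0.700306
The terms with stuck control-rod sensor present sum to 0.140419, so
  P(stuck control-rod sensor | scram, genuine neutron-flux excursion) = 0.140419 / 0.700306 ≈ 0.201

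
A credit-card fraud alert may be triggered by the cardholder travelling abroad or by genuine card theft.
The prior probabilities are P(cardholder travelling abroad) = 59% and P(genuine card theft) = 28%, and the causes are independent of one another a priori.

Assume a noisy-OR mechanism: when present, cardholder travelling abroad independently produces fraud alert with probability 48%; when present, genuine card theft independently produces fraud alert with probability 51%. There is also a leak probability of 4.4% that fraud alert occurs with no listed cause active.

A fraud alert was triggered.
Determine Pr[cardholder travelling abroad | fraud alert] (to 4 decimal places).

Pr[cardholder travelling abroad | fraud alert] ≈ 0.8206

Under noisy-OR, P(fraud alert | causes) = 1 − (1−0.044)·∏(1−qᵢ) over the active causes.
Enumerate the 4 (cardholder travelling abroad, genuine card theft) configurations and weight by the priors:
  P(fraud alert) = 0.044·0.41·0.72 + 0.53156·0.41·0.28 + 0.50288·0.59·0.72 + 0.756411·0.59·0.28
        = 0.012989 + 0.061023 + 0.213623 + 0.124959 = 0.412594
Keeping only the cardholder travelling abroad-present terms gives 0.338582, so
  P(cardholder travelling abroad | fraud alert) = 0.338582 / 0.412594 ≈ 0.8206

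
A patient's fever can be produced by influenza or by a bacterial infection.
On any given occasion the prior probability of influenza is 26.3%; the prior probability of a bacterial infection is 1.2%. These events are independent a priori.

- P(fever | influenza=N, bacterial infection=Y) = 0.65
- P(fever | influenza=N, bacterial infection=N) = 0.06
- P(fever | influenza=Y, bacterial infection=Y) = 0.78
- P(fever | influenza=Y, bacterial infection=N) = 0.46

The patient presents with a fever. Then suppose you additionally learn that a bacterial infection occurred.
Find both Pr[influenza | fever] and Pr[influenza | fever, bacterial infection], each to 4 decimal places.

Pr[influenza | fever] ≈ 0.7116; Pr[influenza | fever, bacterial infection] ≈ 0.2998

Weight on influenza=true, given the evidence: 0.119528 + 0.002462 = 0.121990
Normalizer over all consistent configurations: 0.06*0.737*0.988 + 0.65*0.737*0.012 + 0.46*0.263*0.988 + 0.78*0.263*0.012 = 0.171428
Posterior = 0.121990 / 0.171428 ≈ 0.7116

Now condition on the additional information:
P(fever | bacterial infection) = 0.65*0.737 + 0.78*0.263 = 0.479050 + 0.205140 = 0.684190
Of this, 0.205140 comes from 0.78*0.263 (the influenza=true cases).
Hence the posterior is 0.205140/0.684190 ≈ 0.2998.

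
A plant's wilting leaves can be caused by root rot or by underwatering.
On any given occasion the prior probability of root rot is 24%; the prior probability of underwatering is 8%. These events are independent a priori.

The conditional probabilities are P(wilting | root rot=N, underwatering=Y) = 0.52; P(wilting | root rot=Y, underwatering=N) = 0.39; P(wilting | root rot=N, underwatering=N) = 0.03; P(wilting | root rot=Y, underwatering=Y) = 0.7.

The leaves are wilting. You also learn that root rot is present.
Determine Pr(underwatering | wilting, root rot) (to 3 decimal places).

P(wilting | root rot) = 0.39*0.92 + 0.7*0.08 = 0.358800 + 0.056000 = 0.414800
Restricting to configurations with underwatering present: 0.7*0.08 = 0.056000.
So P(underwatering | wilting, root rot) = 0.056000/0.414800 ≈ 0.135.

Pr(underwatering | wilting, root rot) ≈ 0.135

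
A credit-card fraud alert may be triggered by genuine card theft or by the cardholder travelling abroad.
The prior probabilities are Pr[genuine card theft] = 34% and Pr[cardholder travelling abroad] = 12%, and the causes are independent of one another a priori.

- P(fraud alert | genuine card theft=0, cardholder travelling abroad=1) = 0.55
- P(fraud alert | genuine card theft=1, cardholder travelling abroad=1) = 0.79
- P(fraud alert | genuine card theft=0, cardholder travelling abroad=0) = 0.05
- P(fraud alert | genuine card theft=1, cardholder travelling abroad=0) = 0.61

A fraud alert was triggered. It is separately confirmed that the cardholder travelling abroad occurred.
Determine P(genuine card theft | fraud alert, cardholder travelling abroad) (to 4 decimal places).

P(fraud alert | cardholder travelling abroad) = 0.55×0.66 + 0.79×0.34 = 0.363000 + 0.268600 = 0.631600
The genuine card theft-present share is 0.79×0.34 = 0.268600.
Hence the posterior is 0.268600/0.631600 ≈ 0.4253.

P(genuine card theft | fraud alert, cardholder travelling abroad) ≈ 0.4253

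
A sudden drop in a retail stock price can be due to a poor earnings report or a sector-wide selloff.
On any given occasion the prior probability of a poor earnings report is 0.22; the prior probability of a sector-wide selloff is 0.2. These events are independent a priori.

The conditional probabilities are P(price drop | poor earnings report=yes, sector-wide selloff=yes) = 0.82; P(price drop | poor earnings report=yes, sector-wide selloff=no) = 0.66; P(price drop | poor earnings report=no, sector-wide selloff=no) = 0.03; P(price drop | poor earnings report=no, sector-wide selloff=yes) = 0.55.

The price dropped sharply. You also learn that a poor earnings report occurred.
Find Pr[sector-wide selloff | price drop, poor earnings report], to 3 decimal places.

Numerator (weight on configurations with sector-wide selloff): 0.82·0.2 = 0.164000
Denominator P(price drop | poor earnings report): 0.66·0.8 + 0.82·0.2 = 0.692000
P(sector-wide selloff | price drop, poor earnings report) = 0.164000/0.692000 ≈ 0.237

Pr[sector-wide selloff | price drop, poor earnings report] ≈ 0.237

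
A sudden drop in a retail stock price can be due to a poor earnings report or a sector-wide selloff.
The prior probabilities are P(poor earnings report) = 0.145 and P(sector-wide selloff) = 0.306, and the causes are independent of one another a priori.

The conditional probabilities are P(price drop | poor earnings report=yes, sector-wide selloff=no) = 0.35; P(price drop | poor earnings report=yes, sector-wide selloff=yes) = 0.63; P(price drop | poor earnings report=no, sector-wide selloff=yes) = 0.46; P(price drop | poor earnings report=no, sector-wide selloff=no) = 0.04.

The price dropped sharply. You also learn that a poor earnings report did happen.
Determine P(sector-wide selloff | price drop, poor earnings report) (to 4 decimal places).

P(sector-wide selloff | price drop, poor earnings report) ≈ 0.4425

P(price drop | poor earnings report) = 0.35×0.694 + 0.63×0.306 = 0.242900 + 0.192780 = 0.435680
Restricting to configurations with sector-wide selloff present: 0.63×0.306 = 0.192780.
P(sector-wide selloff | price drop, poor earnings report) = 0.192780 / 0.435680 ≈ 0.4425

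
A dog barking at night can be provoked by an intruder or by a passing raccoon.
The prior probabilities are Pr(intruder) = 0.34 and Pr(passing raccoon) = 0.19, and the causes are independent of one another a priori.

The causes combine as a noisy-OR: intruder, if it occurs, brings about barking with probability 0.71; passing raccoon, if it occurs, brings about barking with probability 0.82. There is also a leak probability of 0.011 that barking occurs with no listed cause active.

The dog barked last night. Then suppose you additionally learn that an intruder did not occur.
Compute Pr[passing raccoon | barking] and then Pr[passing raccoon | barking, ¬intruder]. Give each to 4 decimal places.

Pr[passing raccoon | barking] ≈ 0.4482; Pr[passing raccoon | barking, ¬intruder] ≈ 0.9460

Under noisy-OR, P(barking | causes) = 1 − (1−0.011)·∏(1−qᵢ) over the active causes.
P(barking) = 0.011*0.66*0.81 + 0.82198*0.66*0.19 + 0.71319*0.34*0.81 + 0.948374*0.34*0.19 = 0.005881 + 0.103076 + 0.196413 + 0.061265 = 0.366635
The passing raccoon-present share is 0.103076 + 0.061265 = 0.164341.
Hence the posterior is 0.164341/0.366635 ≈ 0.4482.

Now condition on the additional information:
P(barking | ¬intruder) = 0.011*0.81 + 0.82198*0.19 = 0.008910 + 0.156176 = 0.165086
Restricting to configurations with passing raccoon present: 0.82198*0.19 = 0.156176.
So P(passing raccoon | barking, ¬intruder) = 0.156176/0.165086 ≈ 0.9460.
With intruder excluded, passing raccoon must carry more of the explanatory weight for the barking.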